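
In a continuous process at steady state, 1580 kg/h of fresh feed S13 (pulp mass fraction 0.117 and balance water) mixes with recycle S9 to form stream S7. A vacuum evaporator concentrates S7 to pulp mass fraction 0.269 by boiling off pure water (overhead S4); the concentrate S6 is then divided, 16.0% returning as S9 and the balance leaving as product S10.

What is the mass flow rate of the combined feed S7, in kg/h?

1711 kg/h

Overall pulp balance (none leaves overhead): pulp in fresh feed = pulp in product, i.e. 1580×0.117 = (1−0.160)·S6·0.269.
S6 = 184.86/(0.269×0.840) = 818.11 kg/h.
Recycle S9 = 0.160×818.11 = 130.9 kg/h.
Combined feed S7 = 1580 + 130.9 = 1710.9 kg/h.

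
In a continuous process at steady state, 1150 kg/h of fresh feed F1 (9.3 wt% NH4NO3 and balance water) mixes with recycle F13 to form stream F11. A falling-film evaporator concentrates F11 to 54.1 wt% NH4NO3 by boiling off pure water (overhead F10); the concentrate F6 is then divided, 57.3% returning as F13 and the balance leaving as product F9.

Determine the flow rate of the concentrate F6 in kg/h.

463 kg/h

Overall NH4NO3 balance (none leaves overhead): NH4NO3 in fresh feed = NH4NO3 in product, i.e. 1150×0.093 = (1−0.573)·F6·0.541.
F6 = 106.95/(0.541×0.427) = 462.97 kg/h.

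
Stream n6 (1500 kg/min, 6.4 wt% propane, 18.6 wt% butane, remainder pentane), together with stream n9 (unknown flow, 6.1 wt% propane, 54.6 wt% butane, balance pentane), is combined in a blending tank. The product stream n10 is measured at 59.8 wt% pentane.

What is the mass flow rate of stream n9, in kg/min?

1112 kg/min

Let n9 be the unknown flow. Total out = 1500 + n9.
pentane balance: 1125 + 0.393·n9 = 0.598·(1500 + n9)
(0.393 − 0.598)·n9 = 0.598×1500 − 1125 = -228
n9 = -228 / -0.205 = 1112.2 kg/min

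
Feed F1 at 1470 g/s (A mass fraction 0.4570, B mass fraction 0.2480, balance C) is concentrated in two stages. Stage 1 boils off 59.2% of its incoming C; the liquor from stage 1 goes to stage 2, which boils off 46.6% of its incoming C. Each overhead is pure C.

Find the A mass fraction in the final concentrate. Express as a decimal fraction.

0.5941

C in feed = 1470×0.295 = 433.65 g/s.
After stage 1: C left = (1−0.592)×433.65 = 176.93; stream total = 1213.3 g/s.
After stage 2: C left = (1−0.466)×176.93 = 94.48; final concentrate = 1130.8 g/s.
A fraction = 671.79/1130.8 = 0.5941.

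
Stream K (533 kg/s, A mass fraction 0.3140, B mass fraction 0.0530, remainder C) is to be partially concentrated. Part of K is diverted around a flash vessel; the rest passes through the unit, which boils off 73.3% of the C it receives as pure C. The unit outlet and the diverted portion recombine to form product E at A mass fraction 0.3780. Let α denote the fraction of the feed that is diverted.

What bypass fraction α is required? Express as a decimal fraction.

0.635

All 533×0.314 = 167.36 kg/s of A reaches E, so E = 167.36/0.378 = 442.76 kg/s and vapour = 90.243 kg/s.
The evaporator receives (1−α)·533 of feed at 0.633 C and removes 0.733 of that C:
0.733×0.633×(1−α)×533 = 90.243
(1−α) = 90.243/247.31 = 0.3649;  α = 0.6351.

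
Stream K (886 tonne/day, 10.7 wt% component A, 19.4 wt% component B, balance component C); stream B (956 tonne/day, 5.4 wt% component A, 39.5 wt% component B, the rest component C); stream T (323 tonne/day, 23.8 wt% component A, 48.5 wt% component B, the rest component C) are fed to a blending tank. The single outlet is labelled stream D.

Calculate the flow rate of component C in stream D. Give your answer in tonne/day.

component C out = component C in = 886×0.699 + 956×0.551 + 323×0.277 = 1235.5 tonne/day.

1236 tonne/day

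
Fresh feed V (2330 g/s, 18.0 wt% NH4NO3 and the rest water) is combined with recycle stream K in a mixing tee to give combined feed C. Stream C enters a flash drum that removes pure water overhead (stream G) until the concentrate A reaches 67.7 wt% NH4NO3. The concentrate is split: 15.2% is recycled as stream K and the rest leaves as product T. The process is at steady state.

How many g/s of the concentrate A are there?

Overall NH4NO3 balance (none leaves overhead): NH4NO3 in fresh feed = NH4NO3 in product, i.e. 2330×0.180 = (1−0.152)·A·0.677.
A = 419.4/(0.677×0.848) = 730.54 g/s.

730.5 g/s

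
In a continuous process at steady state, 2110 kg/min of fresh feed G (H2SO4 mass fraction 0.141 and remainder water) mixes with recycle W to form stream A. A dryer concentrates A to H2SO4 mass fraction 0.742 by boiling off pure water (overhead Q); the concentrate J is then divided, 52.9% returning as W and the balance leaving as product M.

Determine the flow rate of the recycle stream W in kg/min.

Overall H2SO4 balance (none leaves overhead): H2SO4 in fresh feed = H2SO4 in product, i.e. 2110×0.141 = (1−0.529)·J·0.742.
J = 297.51/(0.742×0.471) = 851.29 kg/min.
Recycle W = 0.529×851.29 = 450.33 kg/min.

450.3 kg/min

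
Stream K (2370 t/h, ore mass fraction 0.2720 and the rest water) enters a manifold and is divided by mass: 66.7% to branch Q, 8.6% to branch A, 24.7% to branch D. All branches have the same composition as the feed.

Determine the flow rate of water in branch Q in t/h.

Branch Q total = 0.667×2370 = 1580.8 t/h.
water in Q = 0.728×1580.8 = 1150.8 t/h.

1151 t/h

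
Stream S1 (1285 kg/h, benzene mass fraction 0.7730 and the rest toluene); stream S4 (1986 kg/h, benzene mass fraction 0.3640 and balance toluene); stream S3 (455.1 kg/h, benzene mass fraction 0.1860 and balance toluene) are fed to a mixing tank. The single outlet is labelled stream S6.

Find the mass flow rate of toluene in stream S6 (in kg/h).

1925 kg/h

toluene out = toluene in = 1285×0.227 + 1986×0.636 + 455.1×0.814 = 1925.2 kg/h.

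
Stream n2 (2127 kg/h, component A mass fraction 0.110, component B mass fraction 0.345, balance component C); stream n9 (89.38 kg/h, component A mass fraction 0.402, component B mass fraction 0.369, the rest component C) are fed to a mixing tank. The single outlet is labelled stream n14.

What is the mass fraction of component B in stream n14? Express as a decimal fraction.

Total flow out = 2127 + 89.38 = 2216.4 kg/h.
component B in = 2127×0.345 + 89.38×0.369 = 766.8 kg/h.
component B mass fraction in n14 = 766.8/2216.4 = 0.346.

0.346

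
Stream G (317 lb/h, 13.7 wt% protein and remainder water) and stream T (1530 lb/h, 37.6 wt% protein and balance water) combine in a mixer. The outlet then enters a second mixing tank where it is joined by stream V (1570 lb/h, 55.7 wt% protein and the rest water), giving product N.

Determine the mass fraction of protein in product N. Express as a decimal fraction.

Overall, product flow = 3417 lb/h.
protein in = 317×0.137 + 1530×0.376 + 1570×0.557 = 1493.2 lb/h.
protein fraction in N = 0.437.

0.437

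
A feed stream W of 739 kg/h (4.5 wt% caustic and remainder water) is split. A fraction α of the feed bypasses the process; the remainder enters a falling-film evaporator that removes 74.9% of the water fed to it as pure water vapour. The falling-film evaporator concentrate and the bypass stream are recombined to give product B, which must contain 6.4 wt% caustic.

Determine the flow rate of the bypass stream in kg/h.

All 739×0.045 = 33.255 kg/h of caustic reaches B, so B = 33.255/0.064 = 519.61 kg/h and vapour = 219.39 kg/h.
The evaporator receives (1−α)·739 of feed at 0.955 water and removes 0.749 of that water:
0.749×0.955×(1−α)×739 = 219.39
(1−α) = 219.39/528.6 = 0.4150;  α = 0.5850.
Bypass flow = 0.5850×739 = 432.29 kg/h.

432.3 kg/h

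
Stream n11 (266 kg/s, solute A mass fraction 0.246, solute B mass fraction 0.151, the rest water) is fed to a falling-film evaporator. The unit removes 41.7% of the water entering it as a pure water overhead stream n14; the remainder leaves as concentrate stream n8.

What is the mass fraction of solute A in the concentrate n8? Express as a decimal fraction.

solute A is not removed: 266×0.246 = 65.436 kg/s of solute A enters n8.
water entering = 266×0.603 = 160.4 kg/s; overhead removed = 0.417×160.4 = 66.886 kg/s.
Concentrate = 266 − 66.886 = 199.11 kg/s.
Mass fraction = 65.436/199.11 = 0.329.

0.329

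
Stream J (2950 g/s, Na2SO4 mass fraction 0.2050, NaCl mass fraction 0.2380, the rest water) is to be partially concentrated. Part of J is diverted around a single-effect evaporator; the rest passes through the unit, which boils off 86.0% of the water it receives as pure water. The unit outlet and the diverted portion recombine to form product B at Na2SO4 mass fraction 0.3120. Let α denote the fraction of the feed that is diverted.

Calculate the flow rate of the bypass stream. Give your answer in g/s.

838 g/s

All 2950×0.205 = 604.75 g/s of Na2SO4 reaches B, so B = 604.75/0.312 = 1938.3 g/s and vapour = 1011.7 g/s.
The evaporator receives (1−α)·2950 of feed at 0.557 water and removes 0.860 of that water:
0.860×0.557×(1−α)×2950 = 1011.7
(1−α) = 1011.7/1413.1 = 0.7159;  α = 0.2841.
Bypass flow = 0.2841×2950 = 837.98 g/s.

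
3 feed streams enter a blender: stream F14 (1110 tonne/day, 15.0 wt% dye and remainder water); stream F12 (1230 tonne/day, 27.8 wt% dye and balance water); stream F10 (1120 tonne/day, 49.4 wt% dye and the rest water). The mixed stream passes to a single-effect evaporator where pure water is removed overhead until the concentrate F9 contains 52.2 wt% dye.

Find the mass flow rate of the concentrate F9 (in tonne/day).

dye entering = 1110×0.150 + 1230×0.278 + 1120×0.494 = 1061.7 tonne/day.
All dye reports to F9, so F9 = 1061.7/0.522 = 2033.9 tonne/day.

2034 tonne/day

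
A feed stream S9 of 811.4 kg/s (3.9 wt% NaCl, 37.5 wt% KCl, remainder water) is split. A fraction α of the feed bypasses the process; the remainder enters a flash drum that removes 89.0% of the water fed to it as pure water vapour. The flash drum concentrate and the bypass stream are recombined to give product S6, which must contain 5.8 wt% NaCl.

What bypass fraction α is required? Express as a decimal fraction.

All 811.4×0.039 = 31.645 kg/s of NaCl reaches S6, so S6 = 31.645/0.058 = 545.6 kg/s and vapour = 265.8 kg/s.
The evaporator receives (1−α)·811.4 of feed at 0.586 water and removes 0.890 of that water:
0.890×0.586×(1−α)×811.4 = 265.8
(1−α) = 265.8/423.18 = 0.6281;  α = 0.3719.

0.372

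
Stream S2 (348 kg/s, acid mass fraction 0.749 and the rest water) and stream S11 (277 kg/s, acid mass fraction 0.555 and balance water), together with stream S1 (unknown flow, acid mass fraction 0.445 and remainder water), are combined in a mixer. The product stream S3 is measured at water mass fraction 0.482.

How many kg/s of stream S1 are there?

Let S1 be the unknown flow. Total out = 625 + S1.
water balance: 210.61 + 0.555·S1 = 0.482·(625 + S1)
(0.555 − 0.482)·S1 = 0.482×625 − 210.61 = 90.637
S1 = 90.637 / 0.073 = 1241.6 kg/s

1242 kg/s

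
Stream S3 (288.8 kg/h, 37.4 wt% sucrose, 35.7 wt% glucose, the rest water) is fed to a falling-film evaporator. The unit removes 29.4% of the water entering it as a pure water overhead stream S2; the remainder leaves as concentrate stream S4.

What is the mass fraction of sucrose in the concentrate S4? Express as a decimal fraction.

sucrose is not removed: 288.8×0.374 = 108.01 kg/h of sucrose enters S4.
water entering = 288.8×0.269 = 77.687 kg/h; overhead removed = 0.294×77.687 = 22.84 kg/h.
Concentrate = 288.8 − 22.84 = 265.96 kg/h.
Mass fraction = 108.01/265.96 = 0.4061.

0.4061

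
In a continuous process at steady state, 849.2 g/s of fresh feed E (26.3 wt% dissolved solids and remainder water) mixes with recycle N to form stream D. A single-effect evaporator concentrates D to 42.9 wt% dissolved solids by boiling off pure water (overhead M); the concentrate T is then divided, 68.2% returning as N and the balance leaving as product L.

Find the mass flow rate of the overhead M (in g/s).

328.6 g/s

Overall dissolved solids balance (none leaves overhead): dissolved solids in fresh feed = dissolved solids in product, i.e. 849.2×0.263 = (1−0.682)·T·0.429.
T = 223.34/(0.429×0.318) = 1637.1 g/s.
Recycle N = 0.682×1637.1 = 1116.5 g/s.
Combined feed D = 849.2 + 1116.5 = 1965.7 g/s.
Overhead M = D − T = 1965.7 − 1637.1 = 328.59 g/s.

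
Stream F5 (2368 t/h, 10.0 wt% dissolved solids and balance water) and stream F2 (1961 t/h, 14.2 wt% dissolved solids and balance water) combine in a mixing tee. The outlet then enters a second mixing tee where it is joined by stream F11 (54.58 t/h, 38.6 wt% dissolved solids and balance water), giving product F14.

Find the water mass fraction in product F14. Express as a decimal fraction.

0.878

Overall, product flow = 4383.6 t/h.
water in = 2368×0.900 + 1961×0.858 + 54.58×0.614 = 3847.3 t/h.
water fraction in F14 = 0.878.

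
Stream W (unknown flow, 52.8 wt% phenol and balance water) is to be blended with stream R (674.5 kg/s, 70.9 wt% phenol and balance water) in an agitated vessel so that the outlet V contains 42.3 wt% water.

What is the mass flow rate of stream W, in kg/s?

1817 kg/s

Let W be the unknown flow. Total out = 674.5 + W.
water balance: 196.28 + 0.472·W = 0.423·(674.5 + W)
(0.472 − 0.423)·W = 0.423×674.5 − 196.28 = 89.034
W = 89.034 / 0.049 = 1817 kg/s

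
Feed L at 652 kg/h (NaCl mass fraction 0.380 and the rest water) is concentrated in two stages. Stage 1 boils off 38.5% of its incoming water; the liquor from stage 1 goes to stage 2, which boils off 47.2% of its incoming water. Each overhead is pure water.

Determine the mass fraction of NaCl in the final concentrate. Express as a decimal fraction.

0.654

water in feed = 652×0.620 = 404.24 kg/h.
After stage 1: water left = (1−0.385)×404.24 = 248.61; stream total = 496.37 kg/h.
After stage 2: water left = (1−0.472)×248.61 = 131.26; final concentrate = 379.02 kg/h.
NaCl fraction = 247.76/379.02 = 0.654.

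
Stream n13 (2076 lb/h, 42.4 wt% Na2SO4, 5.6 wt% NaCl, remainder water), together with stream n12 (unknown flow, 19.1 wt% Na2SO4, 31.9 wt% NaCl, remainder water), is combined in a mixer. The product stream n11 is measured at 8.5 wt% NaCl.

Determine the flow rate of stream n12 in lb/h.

257.3 lb/h

Let n12 be the unknown flow. Total out = 2076 + n12.
NaCl balance: 116.26 + 0.319·n12 = 0.085·(2076 + n12)
(0.319 − 0.085)·n12 = 0.085×2076 − 116.26 = 60.204
n12 = 60.204 / 0.234 = 257.28 lb/h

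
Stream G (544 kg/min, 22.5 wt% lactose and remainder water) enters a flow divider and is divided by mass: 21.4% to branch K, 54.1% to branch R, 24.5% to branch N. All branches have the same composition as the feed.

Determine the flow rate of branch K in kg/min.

Branch K flow = 0.214×544 = 116.42 kg/min.

116.4 kg/min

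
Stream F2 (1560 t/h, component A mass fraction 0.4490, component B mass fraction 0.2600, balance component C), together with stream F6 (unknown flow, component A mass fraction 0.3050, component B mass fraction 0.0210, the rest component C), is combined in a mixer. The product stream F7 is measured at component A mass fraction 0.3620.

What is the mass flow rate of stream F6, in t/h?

Let F6 be the unknown flow. Total out = 1560 + F6.
component A balance: 700.44 + 0.305·F6 = 0.362·(1560 + F6)
(0.305 − 0.362)·F6 = 0.362×1560 − 700.44 = -135.72
F6 = -135.72 / -0.057 = 2381.1 t/h

2381 t/h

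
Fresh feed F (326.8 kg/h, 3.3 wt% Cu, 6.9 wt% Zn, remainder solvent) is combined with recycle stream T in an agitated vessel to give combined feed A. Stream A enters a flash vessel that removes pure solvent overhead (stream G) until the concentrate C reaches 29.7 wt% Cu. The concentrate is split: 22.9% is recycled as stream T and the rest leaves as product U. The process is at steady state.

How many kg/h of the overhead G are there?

Overall Cu balance (none leaves overhead): Cu in fresh feed = Cu in product, i.e. 326.8×0.033 = (1−0.229)·C·0.297.
C = 10.784/(0.297×0.771) = 47.096 kg/h.
Recycle T = 0.229×47.096 = 10.785 kg/h.
Combined feed A = 326.8 + 10.785 = 337.59 kg/h.
Overhead G = A − C = 337.59 − 47.096 = 290.49 kg/h.

290.5 kg/h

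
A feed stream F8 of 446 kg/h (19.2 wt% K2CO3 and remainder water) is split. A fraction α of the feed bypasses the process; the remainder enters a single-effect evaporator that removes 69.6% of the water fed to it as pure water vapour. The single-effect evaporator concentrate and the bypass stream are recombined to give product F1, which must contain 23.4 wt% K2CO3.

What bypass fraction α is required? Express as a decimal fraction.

0.681

All 446×0.192 = 85.632 kg/h of K2CO3 reaches F1, so F1 = 85.632/0.234 = 365.95 kg/h and vapour = 80.051 kg/h.
The evaporator receives (1−α)·446 of feed at 0.808 water and removes 0.696 of that water:
0.696×0.808×(1−α)×446 = 80.051
(1−α) = 80.051/250.82 = 0.3192;  α = 0.6808.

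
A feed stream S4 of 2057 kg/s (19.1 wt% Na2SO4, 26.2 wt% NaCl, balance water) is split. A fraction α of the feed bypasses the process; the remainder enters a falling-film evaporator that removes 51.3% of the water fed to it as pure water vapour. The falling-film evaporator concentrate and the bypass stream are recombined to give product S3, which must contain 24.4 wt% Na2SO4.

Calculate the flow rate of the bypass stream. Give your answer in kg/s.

All 2057×0.191 = 392.89 kg/s of Na2SO4 reaches S3, so S3 = 392.89/0.244 = 1610.2 kg/s and vapour = 446.81 kg/s.
The evaporator receives (1−α)·2057 of feed at 0.547 water and removes 0.513 of that water:
0.513×0.547×(1−α)×2057 = 446.81
(1−α) = 446.81/577.22 = 0.7741;  α = 0.2259.
Bypass flow = 0.2259×2057 = 464.73 kg/s.

464.7 kg/s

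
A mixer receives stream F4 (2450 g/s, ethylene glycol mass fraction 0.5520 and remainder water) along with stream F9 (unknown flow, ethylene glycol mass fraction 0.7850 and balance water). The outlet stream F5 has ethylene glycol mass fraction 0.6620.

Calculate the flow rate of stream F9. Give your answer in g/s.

Let F9 be the unknown flow. Total out = 2450 + F9.
ethylene glycol balance: 1352.4 + 0.785·F9 = 0.662·(2450 + F9)
(0.785 − 0.662)·F9 = 0.662×2450 − 1352.4 = 269.5
F9 = 269.5 / 0.123 = 2191.1 g/s

2191 g/s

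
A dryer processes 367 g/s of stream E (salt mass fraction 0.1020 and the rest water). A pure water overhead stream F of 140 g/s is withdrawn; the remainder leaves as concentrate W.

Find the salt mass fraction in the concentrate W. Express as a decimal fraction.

salt is not removed: 367×0.102 = 37.434 g/s of salt enters W.
Concentrate = 367 − 140 = 227 g/s.
Mass fraction = 37.434/227 = 0.1649.

0.1649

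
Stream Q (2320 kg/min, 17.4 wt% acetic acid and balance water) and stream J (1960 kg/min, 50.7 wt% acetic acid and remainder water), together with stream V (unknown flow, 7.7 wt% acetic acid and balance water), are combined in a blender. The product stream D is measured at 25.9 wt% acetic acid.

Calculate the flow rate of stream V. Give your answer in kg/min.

1587 kg/min

Let V be the unknown flow. Total out = 4280 + V.
acetic acid balance: 1397.4 + 0.077·V = 0.259·(4280 + V)
(0.077 − 0.259)·V = 0.259×4280 − 1397.4 = -288.88
V = -288.88 / -0.182 = 1587.3 kg/min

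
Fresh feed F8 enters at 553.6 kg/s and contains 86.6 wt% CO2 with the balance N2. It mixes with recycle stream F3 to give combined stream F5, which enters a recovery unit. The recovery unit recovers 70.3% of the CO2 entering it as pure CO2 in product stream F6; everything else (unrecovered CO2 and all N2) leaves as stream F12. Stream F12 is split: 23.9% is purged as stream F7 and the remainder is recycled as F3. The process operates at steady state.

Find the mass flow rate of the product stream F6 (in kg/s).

CO2 in F5: m_A = 553.6×0.866 + (1−0.239)·(1−0.703)·m_A, so m_A = 479.42/0.7740 = 619.42 kg/s.
Product F6 = 0.703×619.42 = 435.45 kg/s.

435.4 kg/s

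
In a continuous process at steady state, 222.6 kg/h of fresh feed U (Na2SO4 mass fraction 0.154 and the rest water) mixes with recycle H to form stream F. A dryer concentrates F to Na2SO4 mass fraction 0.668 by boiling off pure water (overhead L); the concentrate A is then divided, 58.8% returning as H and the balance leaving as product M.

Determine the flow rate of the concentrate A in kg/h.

Overall Na2SO4 balance (none leaves overhead): Na2SO4 in fresh feed = Na2SO4 in product, i.e. 222.6×0.154 = (1−0.588)·A·0.668.
A = 34.28/(0.668×0.412) = 124.56 kg/h.

124.6 kg/h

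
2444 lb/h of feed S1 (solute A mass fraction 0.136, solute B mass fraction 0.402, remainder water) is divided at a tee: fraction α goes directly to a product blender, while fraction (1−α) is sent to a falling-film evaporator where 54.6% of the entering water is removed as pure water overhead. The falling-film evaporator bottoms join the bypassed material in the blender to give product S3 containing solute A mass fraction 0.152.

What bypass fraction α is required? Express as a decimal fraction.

0.583

All 2444×0.136 = 332.38 lb/h of solute A reaches S3, so S3 = 332.38/0.152 = 2186.7 lb/h and vapour = 257.26 lb/h.
The evaporator receives (1−α)·2444 of feed at 0.462 water and removes 0.546 of that water:
0.546×0.462×(1−α)×2444 = 257.26
(1−α) = 257.26/616.5 = 0.4173;  α = 0.5827.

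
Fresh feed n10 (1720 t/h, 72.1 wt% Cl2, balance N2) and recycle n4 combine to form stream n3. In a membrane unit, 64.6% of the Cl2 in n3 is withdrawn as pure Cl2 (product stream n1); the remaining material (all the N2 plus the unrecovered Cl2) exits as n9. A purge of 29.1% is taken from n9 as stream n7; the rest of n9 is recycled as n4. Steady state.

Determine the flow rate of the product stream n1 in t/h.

Cl2 in n3: m_A = 1720×0.721 + (1−0.291)·(1−0.646)·m_A, so m_A = 1240.1/0.7490 = 1655.7 t/h.
Product n1 = 0.646×1655.7 = 1069.6 t/h.

1070 t/h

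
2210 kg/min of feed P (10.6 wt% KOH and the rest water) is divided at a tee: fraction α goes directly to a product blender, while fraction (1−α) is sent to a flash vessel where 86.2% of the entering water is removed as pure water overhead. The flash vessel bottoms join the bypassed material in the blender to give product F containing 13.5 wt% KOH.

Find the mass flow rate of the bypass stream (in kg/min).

All 2210×0.106 = 234.26 kg/min of KOH reaches F, so F = 234.26/0.135 = 1735.3 kg/min and vapour = 474.74 kg/min.
The evaporator receives (1−α)·2210 of feed at 0.894 water and removes 0.862 of that water:
0.862×0.894×(1−α)×2210 = 474.74
(1−α) = 474.74/1703.1 = 0.2788;  α = 0.7212.
Bypass flow = 0.7212×2210 = 1594 kg/min.

1594 kg/min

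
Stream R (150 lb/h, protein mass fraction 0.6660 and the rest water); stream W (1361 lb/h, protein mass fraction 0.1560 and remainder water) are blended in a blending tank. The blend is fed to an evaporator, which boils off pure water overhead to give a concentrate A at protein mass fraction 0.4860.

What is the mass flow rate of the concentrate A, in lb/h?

642.4 lb/h

protein entering = 150×0.666 + 1361×0.156 = 312.22 lb/h.
All protein reports to A, so A = 312.22/0.486 = 642.42 lb/h.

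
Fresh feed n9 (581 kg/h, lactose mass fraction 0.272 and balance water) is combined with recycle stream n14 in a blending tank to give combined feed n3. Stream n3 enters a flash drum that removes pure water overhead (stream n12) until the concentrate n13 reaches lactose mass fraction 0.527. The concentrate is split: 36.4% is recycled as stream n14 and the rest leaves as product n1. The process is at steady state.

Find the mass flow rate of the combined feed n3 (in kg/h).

752.6 kg/h

Overall lactose balance (none leaves overhead): lactose in fresh feed = lactose in product, i.e. 581×0.272 = (1−0.364)·n13·0.527.
n13 = 158.03/(0.527×0.636) = 471.5 kg/h.
Recycle n14 = 0.364×471.5 = 171.62 kg/h.
Combined feed n3 = 581 + 171.62 = 752.62 kg/h.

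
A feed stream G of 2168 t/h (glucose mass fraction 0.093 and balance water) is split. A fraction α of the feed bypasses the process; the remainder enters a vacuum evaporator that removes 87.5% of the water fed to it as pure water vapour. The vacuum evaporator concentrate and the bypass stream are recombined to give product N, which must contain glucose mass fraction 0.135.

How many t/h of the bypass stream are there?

All 2168×0.093 = 201.62 t/h of glucose reaches N, so N = 201.62/0.135 = 1493.5 t/h and vapour = 674.49 t/h.
The evaporator receives (1−α)·2168 of feed at 0.907 water and removes 0.875 of that water:
0.875×0.907×(1−α)×2168 = 674.49
(1−α) = 674.49/1720.6 = 0.3920;  α = 0.6080.
Bypass flow = 0.6080×2168 = 1318.1 t/h.

1318 t/h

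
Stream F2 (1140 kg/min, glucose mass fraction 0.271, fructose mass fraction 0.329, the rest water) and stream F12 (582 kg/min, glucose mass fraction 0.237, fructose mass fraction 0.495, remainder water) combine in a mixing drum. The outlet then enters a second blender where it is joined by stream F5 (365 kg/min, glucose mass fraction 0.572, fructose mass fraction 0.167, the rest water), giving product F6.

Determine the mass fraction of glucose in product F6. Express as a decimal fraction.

0.314

Overall, product flow = 2087 kg/min.
glucose in = 1140×0.271 + 582×0.237 + 365×0.572 = 655.65 kg/min.
glucose fraction in F6 = 0.314.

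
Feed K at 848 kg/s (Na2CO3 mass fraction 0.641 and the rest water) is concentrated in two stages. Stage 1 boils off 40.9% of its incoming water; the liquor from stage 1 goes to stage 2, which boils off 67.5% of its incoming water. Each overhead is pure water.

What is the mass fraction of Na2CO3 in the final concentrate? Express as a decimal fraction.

water in feed = 848×0.359 = 304.43 kg/s.
After stage 1: water left = (1−0.409)×304.43 = 179.92; stream total = 723.49 kg/s.
After stage 2: water left = (1−0.675)×179.92 = 58.474; final concentrate = 602.04 kg/s.
Na2CO3 fraction = 543.57/602.04 = 0.903.

0.903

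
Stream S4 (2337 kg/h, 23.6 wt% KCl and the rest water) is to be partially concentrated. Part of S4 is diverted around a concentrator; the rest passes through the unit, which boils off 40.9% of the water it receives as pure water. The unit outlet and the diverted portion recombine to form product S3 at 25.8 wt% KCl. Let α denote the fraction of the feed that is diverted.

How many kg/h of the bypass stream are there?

1699 kg/h

All 2337×0.236 = 551.53 kg/h of KCl reaches S3, so S3 = 551.53/0.258 = 2137.7 kg/h and vapour = 199.28 kg/h.
The evaporator receives (1−α)·2337 of feed at 0.764 water and removes 0.409 of that water:
0.409×0.764×(1−α)×2337 = 199.28
(1−α) = 199.28/730.26 = 0.2729;  α = 0.7271.
Bypass flow = 0.7271×2337 = 1699.3 kg/h.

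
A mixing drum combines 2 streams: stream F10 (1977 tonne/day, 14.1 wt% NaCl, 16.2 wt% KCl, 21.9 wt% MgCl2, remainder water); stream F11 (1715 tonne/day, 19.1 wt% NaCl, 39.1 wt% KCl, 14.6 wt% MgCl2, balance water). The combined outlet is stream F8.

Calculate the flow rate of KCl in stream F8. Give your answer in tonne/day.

990.8 tonne/day

KCl out = KCl in = 1977×0.162 + 1715×0.391 = 990.84 tonne/day.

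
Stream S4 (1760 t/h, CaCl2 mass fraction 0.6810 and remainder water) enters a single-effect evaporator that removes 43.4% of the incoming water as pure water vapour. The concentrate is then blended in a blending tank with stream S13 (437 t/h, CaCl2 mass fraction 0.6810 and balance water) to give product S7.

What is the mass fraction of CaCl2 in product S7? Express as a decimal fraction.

0.7660

Vapour removed = 0.434×0.319×1760 = 243.66 t/h; concentrate = 1516.3 t/h.
CaCl2 reaching the mixer = 1198.6 (from concentrate) + 437×0.681 = 1496.2 t/h.
Product flow = 1516.3 + 437 = 1953.3 t/h; CaCl2 fraction = 0.7660.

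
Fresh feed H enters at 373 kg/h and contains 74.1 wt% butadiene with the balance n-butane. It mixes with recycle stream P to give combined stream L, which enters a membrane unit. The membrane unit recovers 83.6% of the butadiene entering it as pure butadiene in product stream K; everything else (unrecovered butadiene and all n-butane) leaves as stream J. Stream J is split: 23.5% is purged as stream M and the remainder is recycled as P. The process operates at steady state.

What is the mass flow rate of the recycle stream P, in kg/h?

354.1 kg/h

n-butane enters only via H and leaves only via the purge: 373×0.259 = 0.235×(n-butane in J), and the membrane unit passes all n-butane, so n-butane in L = n-butane in J = 411.09 kg/h.
butadiene in L: m_A = 373×0.741 + (1−0.235)·(1−0.836)·m_A, so m_A = 276.39/0.8745 = 316.04 kg/h.
J = (1−0.836)×316.04 + 411.09 = 462.92 kg/h.
Recycle P = (1−0.235)×462.92 = 354.14 kg/h.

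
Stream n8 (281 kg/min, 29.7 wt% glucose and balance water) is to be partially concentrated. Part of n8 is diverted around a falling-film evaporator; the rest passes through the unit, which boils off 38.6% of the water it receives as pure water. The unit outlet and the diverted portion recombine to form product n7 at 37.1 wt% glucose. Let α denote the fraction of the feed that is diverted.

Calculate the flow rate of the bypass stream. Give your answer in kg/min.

All 281×0.297 = 83.457 kg/min of glucose reaches n7, so n7 = 83.457/0.371 = 224.95 kg/min and vapour = 56.049 kg/min.
The evaporator receives (1−α)·281 of feed at 0.703 water and removes 0.386 of that water:
0.386×0.703×(1−α)×281 = 56.049
(1−α) = 56.049/76.252 = 0.7350;  α = 0.2650.
Bypass flow = 0.2650×281 = 74.452 kg/min.

74.45 kg/min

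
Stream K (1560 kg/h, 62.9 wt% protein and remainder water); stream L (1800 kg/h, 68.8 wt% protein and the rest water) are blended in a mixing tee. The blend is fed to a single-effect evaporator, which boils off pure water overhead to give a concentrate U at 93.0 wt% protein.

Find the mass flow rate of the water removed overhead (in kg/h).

973.3 kg/h

protein entering = 1560×0.629 + 1800×0.688 = 2219.6 kg/h.
All protein reports to U, so U = 2219.6/0.930 = 2386.7 kg/h.
Total feed = 3360 kg/h; overhead = 3360 − 2386.7 = 973.29 kg/h.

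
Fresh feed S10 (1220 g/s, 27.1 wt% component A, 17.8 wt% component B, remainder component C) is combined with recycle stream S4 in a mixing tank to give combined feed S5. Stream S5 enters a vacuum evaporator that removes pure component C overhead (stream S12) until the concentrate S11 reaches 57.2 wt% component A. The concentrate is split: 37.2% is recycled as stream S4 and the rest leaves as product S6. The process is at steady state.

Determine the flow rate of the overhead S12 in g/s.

Overall component A balance (none leaves overhead): component A in fresh feed = component A in product, i.e. 1220×0.271 = (1−0.372)·S11·0.572.
S11 = 330.62/(0.572×0.628) = 920.39 g/s.
Recycle S4 = 0.372×920.39 = 342.39 g/s.
Combined feed S5 = 1220 + 342.39 = 1562.4 g/s.
Overhead S12 = S5 − S11 = 1562.4 − 920.39 = 641.99 g/s.

642 g/s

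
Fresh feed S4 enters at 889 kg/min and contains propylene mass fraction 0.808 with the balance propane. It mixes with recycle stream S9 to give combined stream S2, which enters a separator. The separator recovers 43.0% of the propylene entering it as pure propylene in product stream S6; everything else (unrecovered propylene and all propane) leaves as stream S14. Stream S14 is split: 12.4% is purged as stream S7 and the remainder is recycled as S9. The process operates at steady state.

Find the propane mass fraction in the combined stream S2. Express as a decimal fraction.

0.490

propane enters only via S4 and leaves only via the purge: 889×0.192 = 0.124×(propane in S14), and the separator passes all propane, so propane in S2 = propane in S14 = 1376.5 kg/min.
propylene in S2: m_A = 889×0.808 + (1−0.124)·(1−0.430)·m_A, so m_A = 718.31/0.5007 = 1434.7 kg/min.
S2 = 1434.7 + 1376.5 = 2811.2 kg/min.
propane fraction in S2 = 1376.5/2811.2 = 0.490.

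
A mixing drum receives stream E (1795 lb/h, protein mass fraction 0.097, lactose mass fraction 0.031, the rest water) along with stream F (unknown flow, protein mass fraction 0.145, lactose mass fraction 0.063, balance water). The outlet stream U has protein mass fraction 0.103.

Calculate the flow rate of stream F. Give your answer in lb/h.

Let F be the unknown flow. Total out = 1795 + F.
protein balance: 174.12 + 0.145·F = 0.103·(1795 + F)
(0.145 − 0.103)·F = 0.103×1795 − 174.12 = 10.77
F = 10.77 / 0.042 = 256.43 lb/h

256.4 lb/h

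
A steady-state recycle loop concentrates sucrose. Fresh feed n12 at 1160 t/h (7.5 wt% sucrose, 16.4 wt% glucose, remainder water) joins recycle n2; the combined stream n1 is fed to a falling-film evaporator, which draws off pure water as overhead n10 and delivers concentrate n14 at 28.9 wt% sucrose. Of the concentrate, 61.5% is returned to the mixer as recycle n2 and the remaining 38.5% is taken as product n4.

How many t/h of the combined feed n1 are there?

Overall sucrose balance (none leaves overhead): sucrose in fresh feed = sucrose in product, i.e. 1160×0.075 = (1−0.615)·n14·0.289.
n14 = 87/(0.289×0.385) = 781.92 t/h.
Recycle n2 = 0.615×781.92 = 480.88 t/h.
Combined feed n1 = 1160 + 480.88 = 1640.9 t/h.

1641 t/h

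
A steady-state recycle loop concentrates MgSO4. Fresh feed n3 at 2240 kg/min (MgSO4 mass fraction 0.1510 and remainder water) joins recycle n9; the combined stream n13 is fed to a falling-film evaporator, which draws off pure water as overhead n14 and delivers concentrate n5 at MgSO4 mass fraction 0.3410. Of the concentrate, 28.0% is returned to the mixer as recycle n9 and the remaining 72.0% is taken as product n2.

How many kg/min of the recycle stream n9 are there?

Overall MgSO4 balance (none leaves overhead): MgSO4 in fresh feed = MgSO4 in product, i.e. 2240×0.151 = (1−0.280)·n5·0.341.
n5 = 338.24/(0.341×0.720) = 1377.6 kg/min.
Recycle n9 = 0.280×1377.6 = 385.74 kg/min.

385.7 kg/min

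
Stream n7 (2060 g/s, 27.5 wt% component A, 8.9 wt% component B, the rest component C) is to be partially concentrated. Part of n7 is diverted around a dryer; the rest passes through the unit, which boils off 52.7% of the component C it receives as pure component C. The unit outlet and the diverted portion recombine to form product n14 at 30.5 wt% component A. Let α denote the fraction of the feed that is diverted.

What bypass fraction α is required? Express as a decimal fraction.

All 2060×0.275 = 566.5 g/s of component A reaches n14, so n14 = 566.5/0.305 = 1857.4 g/s and vapour = 202.62 g/s.
The evaporator receives (1−α)·2060 of feed at 0.636 component C and removes 0.527 of that component C:
0.527×0.636×(1−α)×2060 = 202.62
(1−α) = 202.62/690.45 = 0.2935;  α = 0.7065.

0.707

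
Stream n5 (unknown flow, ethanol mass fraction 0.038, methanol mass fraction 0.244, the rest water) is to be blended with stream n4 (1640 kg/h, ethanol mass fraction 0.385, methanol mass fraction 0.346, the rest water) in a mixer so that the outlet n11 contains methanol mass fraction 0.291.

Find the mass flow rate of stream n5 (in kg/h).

Let n5 be the unknown flow. Total out = 1640 + n5.
methanol balance: 567.44 + 0.244·n5 = 0.291·(1640 + n5)
(0.244 − 0.291)·n5 = 0.291×1640 − 567.44 = -90.2
n5 = -90.2 / -0.047 = 1919.1 kg/h

1919 kg/h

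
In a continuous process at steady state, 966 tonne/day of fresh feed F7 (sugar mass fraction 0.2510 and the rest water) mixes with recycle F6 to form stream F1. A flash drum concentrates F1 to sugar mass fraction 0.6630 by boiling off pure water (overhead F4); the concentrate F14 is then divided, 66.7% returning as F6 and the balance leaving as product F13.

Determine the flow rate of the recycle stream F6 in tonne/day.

Overall sugar balance (none leaves overhead): sugar in fresh feed = sugar in product, i.e. 966×0.251 = (1−0.667)·F14·0.663.
F14 = 242.47/(0.663×0.333) = 1098.2 tonne/day.
Recycle F6 = 0.667×1098.2 = 732.52 tonne/day.

732.5 tonne/day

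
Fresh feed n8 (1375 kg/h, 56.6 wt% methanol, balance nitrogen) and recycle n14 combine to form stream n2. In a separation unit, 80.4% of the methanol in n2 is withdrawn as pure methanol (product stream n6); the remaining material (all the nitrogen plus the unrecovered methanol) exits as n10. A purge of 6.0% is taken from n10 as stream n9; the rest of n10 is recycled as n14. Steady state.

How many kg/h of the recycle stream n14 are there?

9525 kg/h

nitrogen enters only via n8 and leaves only via the purge: 1375×0.434 = 0.060×(nitrogen in n10), and the separation unit passes all nitrogen, so nitrogen in n2 = nitrogen in n10 = 9945.8 kg/h.
methanol in n2: m_A = 1375×0.566 + (1−0.060)·(1−0.804)·m_A, so m_A = 778.25/0.8158 = 954.02 kg/h.
n10 = (1−0.804)×954.02 + 9945.8 = 10133 kg/h.
Recycle n14 = (1−0.060)×10133 = 9524.9 kg/h.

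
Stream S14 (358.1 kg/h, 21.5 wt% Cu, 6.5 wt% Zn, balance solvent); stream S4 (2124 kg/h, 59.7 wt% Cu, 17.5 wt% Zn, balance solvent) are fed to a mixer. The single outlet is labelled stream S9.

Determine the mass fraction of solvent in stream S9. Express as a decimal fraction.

0.2990

Total flow out = 358.1 + 2124 = 2482.1 kg/h.
solvent in = 358.1×0.720 + 2124×0.228 = 742.1 kg/h.
solvent mass fraction in S9 = 742.1/2482.1 = 0.2990.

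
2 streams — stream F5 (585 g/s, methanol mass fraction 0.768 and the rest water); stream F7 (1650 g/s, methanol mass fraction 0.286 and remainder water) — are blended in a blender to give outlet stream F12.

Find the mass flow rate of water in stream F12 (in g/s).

1314 g/s

water out = water in = 585×0.232 + 1650×0.714 = 1313.8 g/s.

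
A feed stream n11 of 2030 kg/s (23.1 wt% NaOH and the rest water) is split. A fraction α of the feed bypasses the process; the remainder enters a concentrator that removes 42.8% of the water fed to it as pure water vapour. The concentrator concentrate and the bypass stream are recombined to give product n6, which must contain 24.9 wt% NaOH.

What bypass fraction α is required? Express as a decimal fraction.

All 2030×0.231 = 468.93 kg/s of NaOH reaches n6, so n6 = 468.93/0.249 = 1883.3 kg/s and vapour = 146.75 kg/s.
The evaporator receives (1−α)·2030 of feed at 0.769 water and removes 0.428 of that water:
0.428×0.769×(1−α)×2030 = 146.75
(1−α) = 146.75/668.14 = 0.2196;  α = 0.7804.

0.780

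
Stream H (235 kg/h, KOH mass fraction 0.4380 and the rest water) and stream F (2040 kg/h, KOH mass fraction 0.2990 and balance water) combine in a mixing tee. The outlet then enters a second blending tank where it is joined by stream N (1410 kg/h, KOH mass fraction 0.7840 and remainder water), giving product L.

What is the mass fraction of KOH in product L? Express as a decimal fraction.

0.4934

Overall, product flow = 3685 kg/h.
KOH in = 235×0.438 + 2040×0.299 + 1410×0.784 = 1818.3 kg/h.
KOH fraction in L = 0.4934.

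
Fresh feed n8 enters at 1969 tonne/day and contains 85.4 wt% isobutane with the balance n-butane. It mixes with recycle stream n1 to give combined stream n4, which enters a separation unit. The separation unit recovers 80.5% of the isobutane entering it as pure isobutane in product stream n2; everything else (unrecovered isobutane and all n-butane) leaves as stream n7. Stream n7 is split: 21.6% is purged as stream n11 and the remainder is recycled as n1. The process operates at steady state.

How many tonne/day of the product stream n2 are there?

1598 tonne/day

isobutane in n4: m_A = 1969×0.854 + (1−0.216)·(1−0.805)·m_A, so m_A = 1681.5/0.8471 = 1985 tonne/day.
Product n2 = 0.805×1985 = 1597.9 tonne/day.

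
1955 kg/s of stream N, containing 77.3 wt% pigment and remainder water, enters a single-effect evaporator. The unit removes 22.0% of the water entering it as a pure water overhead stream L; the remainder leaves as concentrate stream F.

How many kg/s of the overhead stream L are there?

97.63 kg/s

water entering = 1955×0.227 = 443.79 kg/s; overhead removed = 0.220×443.79 = 97.633 kg/s.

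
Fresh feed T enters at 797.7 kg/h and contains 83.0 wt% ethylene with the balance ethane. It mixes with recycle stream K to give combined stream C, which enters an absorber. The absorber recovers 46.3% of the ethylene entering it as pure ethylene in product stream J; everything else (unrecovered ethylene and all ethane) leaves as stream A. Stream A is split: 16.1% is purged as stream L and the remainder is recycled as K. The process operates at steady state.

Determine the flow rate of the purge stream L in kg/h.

ethane enters only via T and leaves only via the purge: 797.7×0.170 = 0.161×(ethane in A), and the absorber passes all ethane, so ethane in C = ethane in A = 842.29 kg/h.
ethylene in C: m_A = 797.7×0.830 + (1−0.161)·(1−0.463)·m_A, so m_A = 662.09/0.5495 = 1205 kg/h.
A = (1−0.463)×1205 + 842.29 = 1489.4 kg/h.
Purge L = 0.161×1489.4 = 239.79 kg/h.

239.8 kg/h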